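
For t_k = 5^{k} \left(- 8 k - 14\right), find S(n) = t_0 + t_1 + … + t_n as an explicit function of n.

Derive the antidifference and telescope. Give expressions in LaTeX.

r(k) = 5*(4*k + 11)/(4*k + 7) after simplifying.
A = 5, B = 1, C = k + 7/4.
Key eq: (5)·f(k+1) = (1)·f(k) + (k + 7/4).
Bound: deg f ≤ 1.
Match coefficients ⇒ f(k) = (2*k + 1)/8.
Then R = B(k−1)f/C = (2*k + 1)/(2*(4*k + 7)), so s_k = R(k)·t_k = 5**k*(-2*k - 1).
Check: Δs_k = 5**k*(-8*k - 14). ✓
Σ_(k=0)^n t_k = s_(n+1) − s_(0) = (5**(n + 1)*(-2*n - 3)) − (-1), i.e. -10*5**n*n - 15*5**n + 1.

S(n) = - 10 \cdot 5^{n} n - 15 \cdot 5^{n} + 1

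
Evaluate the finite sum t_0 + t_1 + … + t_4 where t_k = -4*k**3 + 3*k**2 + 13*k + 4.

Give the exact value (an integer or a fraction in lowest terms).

Σ = -160

Ratio r(k) = (4*k**3 + 9*k**2 - 7*k - 16)/(4*k**3 - 3*k**2 - 13*k - 4).
A = 1, B = 1, C = k**3 - 3*k**2/4 - 13*k/4 - 1.
Need (1)·f(k+1) − (1)·f(k) = k**3 - 3*k**2/4 - 13*k/4 - 1.
Bound: deg f ≤ 4.
Match coefficients ⇒ f(k) = k*(k**3 - 3*k**2 - 4*k + 2)/4.
Certificate R = B(k−1)f/C = k*(k**3 - 3*k**2 - 4*k + 2)/(4*k**3 - 3*k**2 - 13*k - 4) gives s_k = k*(-k**3 + 3*k**2 + 4*k - 2).
Verify: -4*k**3 + 3*k**2 + 13*k + 4 matches t_k.
Evaluate s at k=5 and k=0: -160 and 0; difference -160.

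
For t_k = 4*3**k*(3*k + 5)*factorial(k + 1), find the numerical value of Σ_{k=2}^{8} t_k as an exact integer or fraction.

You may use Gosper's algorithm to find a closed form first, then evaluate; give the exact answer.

Compute t_(k+1)/t_k: get 3*(k + 2)*(3*k + 8)/(3*k + 5).
A = 3*k + 6, B = 1, C = k + 5/3.
Key eq: (3*k + 6)·f(k+1) = (1)·f(k) + (k + 5/3).
d = 0 from the (1,0,1) case.
Coefficient equations give f(k) = 1/3.
R(k) = B(k−1)·f(k)/C(k) = 1/(3*k + 5); s_k = R·t_k = 4*3**k*factorial(k + 1).
Verify: 4*3**k*(3*k + 5)*factorial(k + 1) matches t_k.
Σ_(k=2)^(8) t_k = s_(9) − s_(2) = 285702681600 − (216) = 285702681384.

Σ = 285702681384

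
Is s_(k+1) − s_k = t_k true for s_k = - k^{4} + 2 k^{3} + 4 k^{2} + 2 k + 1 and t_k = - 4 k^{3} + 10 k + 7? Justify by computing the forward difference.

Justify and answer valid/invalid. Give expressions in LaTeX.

s_(k+1) = -k**4 - 2*k**3 + 4*k**2 + 12*k + 8
s_(k+1) − s_k = -4*k**3 + 10*k + 7
(s_(k+1) − s_k) − t_k = 0

valid; difference matches t_k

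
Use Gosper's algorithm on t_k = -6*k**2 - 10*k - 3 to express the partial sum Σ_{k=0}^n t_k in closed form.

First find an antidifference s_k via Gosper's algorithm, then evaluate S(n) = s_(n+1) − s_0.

t_(k+1)/t_k = (6*k**2 + 22*k + 19)/(6*k**2 + 10*k + 3).
Normal form (A,B,C) = (1, 1, k**2 + 5*k/3 + 1/2).
Need (1)·f(k+1) − (1)·f(k) = k**2 + 5*k/3 + 1/2.
d = 3 from the (0,0,2) case.
Solving with deg f ≤ 3: f(k) = k*(2*k**2 + 2*k - 1)/6.
Certificate R = B(k−1)f/C = k*(2*k**2 + 2*k - 1)/(6*k**2 + 10*k + 3) gives s_k = k*(-2*k**2 - 2*k + 1).
Verify: -6*k**2 - 10*k - 3 matches t_k.
Telescope: S(n) = s_(n+1) − s_(0) = -2*n**3 - 8*n**2 - 9*n - 3 − (0) = -2*n**3 - 8*n**2 - 9*n - 3.

S(n) = -2*n**3 - 8*n**2 - 9*n - 3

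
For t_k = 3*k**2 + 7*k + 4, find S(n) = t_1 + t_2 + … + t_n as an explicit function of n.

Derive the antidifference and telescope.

S(n) = n*(n**2 + 5*n + 8)

Ratio r(k) = (3*k**2 + 13*k + 14)/(3*k**2 + 7*k + 4).
Gosper form: A/B · C(k+1)/C(k) with A=1, B=1, C=k**2 + 7*k/3 + 4/3.
Key eq: (1)·f(k+1) = (1)·f(k) + (k**2 + 7*k/3 + 4/3).
Bound: deg f ≤ 3.
Coefficient equations give f(k) = k*(k + 1)**2/3.
Certificate R = B(k−1)f/C = k*(k + 1)/(3*k + 4) gives s_k = k*(k**2 + 2*k + 1).
Check: Δs_k = 3*k**2 + 7*k + 4. ✓
Evaluate: s_(n+1) = n**3 + 5*n**2 + 8*n + 4; subtract s_(1) = 4 ⇒ S(n) = n*(n**2 + 5*n + 8).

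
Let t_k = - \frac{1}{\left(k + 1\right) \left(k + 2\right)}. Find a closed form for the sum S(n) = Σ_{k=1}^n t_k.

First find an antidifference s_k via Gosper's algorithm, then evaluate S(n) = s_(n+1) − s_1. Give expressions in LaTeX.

S(n) = - \frac{n}{2 n + 4}

Step 1: r(k) = (k + 1)/(k + 3).
Gosper form: A/B · C(k+1)/C(k) with A=k + 1, B=k + 3, C=1.
Solve (k + 1)·f(k+1) − (k + 2)·f(k) = 1.
deg f ≤ 1 (via 1,1,0).
Coefficient equations give f(k) = k.
Then R = B(k−1)f/C = k*(k + 2), so s_k = R(k)·t_k = -k/(k + 1).
s_(k+1) − s_k = -1/(k**2 + 3*k + 2) = t_k.
Evaluate: s_(n+1) = (-n - 1)/(n + 2); subtract s_(1) = -1/2 ⇒ S(n) = -n/(2*n + 4).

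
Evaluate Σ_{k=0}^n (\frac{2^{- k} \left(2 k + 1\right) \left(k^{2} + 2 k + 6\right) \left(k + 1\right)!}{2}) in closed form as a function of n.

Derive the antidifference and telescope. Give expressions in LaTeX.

Step 1: r(k) = (k + 2)*(2*k + 3)*(2*k + (k + 1)**2 + 8)/(2*(2*k + 1)*(k**2 + 2*k + 6)).
Gosper form: A/B · C(k+1)/C(k) with A=k/2 + 1, B=1, C=k**3 + 5*k**2/2 + 7*k + 3.
Key eq: (k/2 + 1)·f(k+1) = (1)·f(k) + (k**3 + 5*k**2/2 + 7*k + 3).
From deg A=1, deg B=0, deg C=3: d=2.
A polynomial solution: f(k) = 2*k**2 + k + 3.
Get s_k = R·t_k = (2*k**2 + k + 3)*factorial(k + 1)/2**k with R(k) = B(k−1)f(k)/C(k) = 2*(2*k**2 + k + 3)/((2*k + 1)*(k**2 + 2*k + 6)).
Check: Δs_k = (2*k + 1)*(k**2 + 2*k + 6)*factorial(k + 1)/(2*2**k). ✓
Telescope: S(n) = s_(n+1) − s_(0) = 2**(-n - 1)*(2*n**2 + 5*n + 6)*factorial(n + 2) − (3) = (-6*2**n + 2*n**4*factorial(n) + 11*n**3*factorial(n) + 25*n**2*factorial(n) + 28*n*factorial(n) + 12*factorial(n))/(2*2**n).

S(n) = \frac{2^{- n} \left(- 6 \cdot 2^{n} + 2 n^{4} n! + 11 n^{3} n! + 25 n^{2} n! + 28 n n! + 12 n!\right)}{2}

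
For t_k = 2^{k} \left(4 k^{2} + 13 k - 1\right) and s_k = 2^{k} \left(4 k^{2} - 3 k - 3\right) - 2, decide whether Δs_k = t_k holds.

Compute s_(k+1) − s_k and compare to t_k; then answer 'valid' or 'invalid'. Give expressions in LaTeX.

valid; difference matches t_k

s_(k+1) = 2*2**k*(-3*k + 4*(k + 1)**2 - 6) - 2
s_(k+1) − s_k = 2**k*(4*k**2 + 13*k - 1)
(s_(k+1) − s_k) − t_k = 0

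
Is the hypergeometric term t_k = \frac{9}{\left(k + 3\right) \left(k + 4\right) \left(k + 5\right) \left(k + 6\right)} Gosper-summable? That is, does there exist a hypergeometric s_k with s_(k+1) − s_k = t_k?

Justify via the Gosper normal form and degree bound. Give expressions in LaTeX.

Yes. s_k = \frac{k \left(k^{2} + 12 k + 47\right)}{20 \left(k + 3\right) \left(k + 4\right) \left(k + 5\right)}.

The ratio is (k + 3)/(k + 7).
Gosper form: A/B · C(k+1)/C(k) with A=k + 3, B=k + 7, C=1.
Key eq: (k + 3)·f(k+1) = (k + 6)·f(k) + (1).
deg f ≤ 3 (via 1,1,0).
A polynomial solution: f(k) = k*(k**2 + 12*k + 47)/180.
Certificate R = B(k−1)f/C = k*(k + 6)*(k**2 + 12*k + 47)/180 gives s_k = k*(k**2 + 12*k + 47)/(20*(k + 3)*(k + 4)*(k + 5)).
s_(k+1) − s_k = 9/(k**4 + 18*k**3 + 119*k**2 + 342*k + 360) = t_k.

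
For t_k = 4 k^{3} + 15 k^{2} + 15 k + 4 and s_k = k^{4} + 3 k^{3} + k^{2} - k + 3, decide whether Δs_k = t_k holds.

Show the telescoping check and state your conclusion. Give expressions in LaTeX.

Valid — Δs_k = t_k.

s_(k+1) = k**4 + 7*k**3 + 16*k**2 + 14*k + 7
s_(k+1) − s_k = 4*k**3 + 15*k**2 + 15*k + 4
(s_(k+1) − s_k) − t_k = 0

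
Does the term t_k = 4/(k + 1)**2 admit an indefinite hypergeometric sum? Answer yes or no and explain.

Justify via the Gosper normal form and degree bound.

No; the coefficient equations for f are inconsistent.

Ratio r(k) = (k + 1)**2/(k + 2)**2.
Normal form (A,B,C) = (k**2 + 2*k + 1, k**2 + 4*k + 4, 1).
f must satisfy (k**2 + 2*k + 1)·f(k+1) − (k**2 + 2*k + 1)·f(k) = 1.
Bound: deg f ≤ 0.
Put f(k) = c0: A·f(k+1) − B(k−1)·f(k) − C = -1; need -1 = 0 — inconsistent ⇒ no f, not summable.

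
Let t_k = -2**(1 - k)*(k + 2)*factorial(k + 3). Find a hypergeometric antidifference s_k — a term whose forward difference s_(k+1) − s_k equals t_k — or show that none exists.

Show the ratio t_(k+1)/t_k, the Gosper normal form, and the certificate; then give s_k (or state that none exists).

s_k = -2**(2 - k)*factorial(k + 3)

r(k) = (k + 3)*(k + 4)/(2*(k + 2)) after simplifying.
Normal form (A,B,C) = (k/2 + 2, 1, k + 2).
Need (k/2 + 2)·f(k+1) − (1)·f(k) = k + 2.
d = 0 from the (1,0,1) case.
Solve for f: f(k) = 2 (degree 0 ≤ 0).
Certificate R = B(k−1)f/C = 2/(k + 2) gives s_k = -2**(2 - k)*factorial(k + 3).
Verify: -2**(1 - k)*(k + 2)*factorial(k + 3) matches t_k.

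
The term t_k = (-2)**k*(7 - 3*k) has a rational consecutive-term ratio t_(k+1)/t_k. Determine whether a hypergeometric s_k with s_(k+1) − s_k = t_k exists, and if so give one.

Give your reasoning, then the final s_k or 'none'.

s_k = (-2)**k*(k - 3)

t_(k+1)/t_k = 2*(4 - 3*k)/(3*k - 7).
A = -2, B = 1, C = k - 7/3.
f must satisfy (-2)·f(k+1) − (1)·f(k) = k - 7/3.
From deg A=0, deg B=0, deg C=1: d=1.
Match coefficients ⇒ f(k) = -(k - 3)/3.
So s_k = (B(k−1)f/C)·t_k = (-(k - 3)/(3*k - 7))·t_k = (-2)**k*(k - 3).
Check: Δs_k = (-2)**k*(7 - 3*k). ✓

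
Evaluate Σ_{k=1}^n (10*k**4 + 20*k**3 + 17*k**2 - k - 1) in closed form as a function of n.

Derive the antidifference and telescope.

S(n) = n*(2*n**4 + 10*n**3 + 19*n**2 + 13*n + 1)

Compute t_(k+1)/t_k: get (10*k**4 + 60*k**3 + 137*k**2 + 133*k + 45)/(10*k**4 + 20*k**3 + 17*k**2 - k - 1).
Factor: A=1; B=1; C=k**4 + 2*k**3 + 17*k**2/10 - k/10 - 1/10.
Key eq: (1)·f(k+1) = (1)·f(k) + (k**4 + 2*k**3 + 17*k**2/10 - k/10 - 1/10).
d = 5 from the (0,0,4) case.
Match coefficients ⇒ f(k) = k*(2*k**4 - k**2 - 4*k + 2)/10.
Get s_k = R·t_k = k*(2*k**4 - k**2 - 4*k + 2) with R(k) = B(k−1)f(k)/C(k) = k*(2*k**4 - k**2 - 4*k + 2)/(10*k**4 + 20*k**3 + 17*k**2 - k - 1).
Check: Δs_k = 10*k**4 + 20*k**3 + 17*k**2 - k - 1. ✓
Evaluate: s_(n+1) = 2*n**5 + 10*n**4 + 19*n**3 + 13*n**2 + n - 1; subtract s_(1) = -1 ⇒ S(n) = n*(2*n**4 + 10*n**3 + 19*n**2 + 13*n + 1).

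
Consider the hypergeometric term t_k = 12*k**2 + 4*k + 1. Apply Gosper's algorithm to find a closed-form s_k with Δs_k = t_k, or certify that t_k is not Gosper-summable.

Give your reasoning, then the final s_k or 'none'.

t_(k+1)/t_k = (12*k**2 + 28*k + 17)/(12*k**2 + 4*k + 1).
Factor: A=1; B=1; C=k**2 + k/3 + 1/12.
Key eq: (1)·f(k+1) = (1)·f(k) + (k**2 + k/3 + 1/12).
Bound: deg f ≤ 3.
A polynomial solution: f(k) = k*(2*k - 1)**2/12.
Certificate R = B(k−1)f/C = k*(2*k - 1)**2/(12*k**2 + 4*k + 1) gives s_k = k*(4*k**2 - 4*k + 1).
s_(k+1) − s_k = 12*k**2 + 4*k + 1 = t_k.

s_k = k*(4*k**2 - 4*k + 1)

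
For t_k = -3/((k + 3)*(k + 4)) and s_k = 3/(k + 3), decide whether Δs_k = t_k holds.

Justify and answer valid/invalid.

Valid: the claim telescopes to t_k.

s_(k+1) = 3/(k + 4)
s_(k+1) − s_k = -3/((k + 3)*(k + 4))
(s_(k+1) − s_k) − t_k = 0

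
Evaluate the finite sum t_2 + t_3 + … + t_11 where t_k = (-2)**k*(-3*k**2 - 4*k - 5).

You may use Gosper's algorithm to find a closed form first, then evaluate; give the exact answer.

Σ = 593900

t_(k+1)/t_k = 2*(-3*k**2 - 10*k - 12)/(3*k**2 + 4*k + 5).
Factor: A=-2; B=1; C=k**2 + 4*k/3 + 5/3.
Key eq: (-2)·f(k+1) = (1)·f(k) + (k**2 + 4*k/3 + 5/3).
deg f ≤ 2 (via 0,0,2).
Solving with deg f ≤ 2: f(k) = -(k**2 + 1)/3.
Get s_k = R·t_k = (-2)**k*(k**2 + 1) with R(k) = B(k−1)f(k)/C(k) = -(k**2 + 1)/(3*k**2 + 4*k + 5).
Δs = (-2)**k*(-3*k**2 - 4*k - 5), as required.
Telescoping: Σ = s_(12) − s_(2) = 593920 − (20) = 593900.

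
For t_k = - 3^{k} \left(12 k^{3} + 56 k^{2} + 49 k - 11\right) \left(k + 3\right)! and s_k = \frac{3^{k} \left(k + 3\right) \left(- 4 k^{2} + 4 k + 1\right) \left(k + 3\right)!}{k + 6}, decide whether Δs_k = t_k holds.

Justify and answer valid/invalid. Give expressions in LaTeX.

Invalid: residual \frac{3^{k + 1} \left(12 k^{4} + 128 k^{3} + 381 k^{2} + 287 k - 65\right) \left(k + 3\right)!}{\left(k + 6\right) \left(k + 7\right)} ≠ 0.

s_(k+1) = -3**(k + 1)*(k + 4)*(4*k**2 + 4*k - 1)*factorial(k + 4)/(k + 7)
s_(k+1) − s_k = -3**k*(12*k**5 + 176*k**4 + 897*k**3 + 1835*k**2 + 1054*k - 267)*factorial(k + 3)/((k + 6)*(k + 7))
(s_(k+1) − s_k) − t_k = 3**(k + 1)*(12*k**4 + 128*k**3 + 381*k**2 + 287*k - 65)*factorial(k + 3)/((k + 6)*(k + 7))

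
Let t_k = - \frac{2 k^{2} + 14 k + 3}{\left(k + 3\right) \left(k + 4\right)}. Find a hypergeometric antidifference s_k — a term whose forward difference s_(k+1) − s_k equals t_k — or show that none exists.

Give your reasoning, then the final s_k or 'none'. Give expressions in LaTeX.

t_(k+1)/t_k = (k + 3)*(14*k + 2*(k + 1)**2 + 17)/((k + 5)*(2*k**2 + 14*k + 3)).
So A=k + 3 and B=k + 5, with C=k**2 + 7*k + 3/2.
Set up (k + 3)·f(k+1) − (k + 4)·f(k) − (k**2 + 7*k + 3/2) = 0.
Degrees (1,1,2) ⇒ d ≤ 2.
Coefficient equations give f(k) = k*(2*k - 1)/2.
Certificate R = B(k−1)f/C = k*(k + 4)*(2*k - 1)/(2*k**2 + 14*k + 3) gives s_k = k*(1 - 2*k)/(k + 3).
Check: Δs_k = (-2*k**2 - 14*k - 3)/(k**2 + 7*k + 12). ✓

s_k = \frac{k \left(1 - 2 k\right)}{k + 3}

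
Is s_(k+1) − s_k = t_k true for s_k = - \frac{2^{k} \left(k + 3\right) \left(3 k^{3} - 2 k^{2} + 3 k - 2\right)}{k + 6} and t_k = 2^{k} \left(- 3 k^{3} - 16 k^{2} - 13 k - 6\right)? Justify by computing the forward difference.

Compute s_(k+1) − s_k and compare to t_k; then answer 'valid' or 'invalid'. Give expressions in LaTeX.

Invalid: residual \frac{2^{k} \left(9 k^{4} + 93 k^{3} + 333 k^{2} + 243 k + 114\right)}{k^{2} + 13 k + 42} ≠ 0.

s_(k+1) = 2**(k + 1)*(-3*k**4 - 19*k**3 - 36*k**2 - 34*k - 8)/(k + 7)
s_(k+1) − s_k = 2**k*(-3*k**5 - 46*k**4 - 254*k**3 - 514*k**2 - 381*k - 138)/(k**2 + 13*k + 42)
(s_(k+1) − s_k) − t_k = 2**k*(9*k**4 + 93*k**3 + 333*k**2 + 243*k + 114)/(k**2 + 13*k + 42)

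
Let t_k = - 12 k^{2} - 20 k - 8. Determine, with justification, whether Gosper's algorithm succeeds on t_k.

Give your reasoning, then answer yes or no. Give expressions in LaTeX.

Step 1: r(k) = (3*k**2 + 11*k + 10)/(3*k**2 + 5*k + 2).
Gosper form: A/B · C(k+1)/C(k) with A=1, B=1, C=k**2 + 5*k/3 + 2/3.
Need (1)·f(k+1) − (1)·f(k) = k**2 + 5*k/3 + 2/3.
deg f ≤ 3 (via 0,0,2).
Solve for f: f(k) = k**2*(k + 1)/3 (degree 3 ≤ 3).
R(k) = B(k−1)·f(k)/C(k) = k**2/(3*k + 2); s_k = R·t_k = 4*k**2*(-k - 1).
s_(k+1) − s_k = -12*k**2 - 20*k - 8 = t_k.

Yes. s_k = 4 k^{2} \left(- k - 1\right).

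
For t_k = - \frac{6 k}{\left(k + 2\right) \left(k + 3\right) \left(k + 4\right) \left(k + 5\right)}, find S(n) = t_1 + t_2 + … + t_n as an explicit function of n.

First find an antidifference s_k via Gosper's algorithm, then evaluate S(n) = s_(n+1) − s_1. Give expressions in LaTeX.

S(n) = \frac{n \left(- n^{2} - 12 n - 11\right)}{12 \left(n^{3} + 12 n^{2} + 47 n + 60\right)}

Step 1: r(k) = (k + 1)*(k + 2)/(k*(k + 6)).
A = k + 2, B = k + 6, C = k.
Key eq: (k + 2)·f(k+1) = (k + 5)·f(k) + (k).
Degrees (1,1,1) ⇒ d ≤ 3.
Solve for f: f(k) = k*(k - 1)*(k + 10)/72 (degree 3 ≤ 3).
Then R = B(k−1)f/C = (k - 1)*(k + 5)*(k + 10)/72, so s_k = R(k)·t_k = k*(-k**2 - 9*k + 10)/(12*(k + 2)*(k + 3)*(k + 4)).
s_(k+1) − s_k = -6*k/(k**4 + 14*k**3 + 71*k**2 + 154*k + 120) = t_k.
Evaluate: s_(n+1) = n*(-n**2 - 12*n - 11)/(12*(n**3 + 12*n**2 + 47*n + 60)); subtract s_(1) = 0 ⇒ S(n) = n*(-n**2 - 12*n - 11)/(12*(n**3 + 12*n**2 + 47*n + 60)).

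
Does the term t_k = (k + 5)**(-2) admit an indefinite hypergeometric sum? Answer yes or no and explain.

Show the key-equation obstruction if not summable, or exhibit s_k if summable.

r(k) = (k + 5)**2/(k + 6)**2 after simplifying.
Take A(k)=k**2 + 10*k + 25, B(k)=k**2 + 12*k + 36, C(k)=1.
f must satisfy (k**2 + 10*k + 25)·f(k+1) − (k**2 + 10*k + 25)·f(k) = 1.
deg f ≤ 0 (via 2,2,0).
Write f(k) = c0. Then LHS − RHS = -1, requiring -1 = 0: contradictory. No certificate.

No. Not Gosper-summable.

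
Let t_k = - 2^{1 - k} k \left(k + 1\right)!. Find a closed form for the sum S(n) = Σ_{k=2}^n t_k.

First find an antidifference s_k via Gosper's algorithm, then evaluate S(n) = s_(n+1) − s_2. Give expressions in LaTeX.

t_(k+1)/t_k = (k + 1)*(k + 2)/(2*k).
So A=k/2 + 1 and B=1, with C=k.
Key eq: (k/2 + 1)·f(k+1) = (1)·f(k) + (k).
Degrees (1,0,1) ⇒ d ≤ 0.
Solve for f: f(k) = 2 (degree 0 ≤ 0).
Then R = B(k−1)f/C = 2/k, so s_k = R(k)·t_k = -2**(2 - k)*factorial(k + 1).
Verify: -2**(1 - k)*k*factorial(k + 1) matches t_k.
Telescope: S(n) = s_(n+1) − s_(2) = -2**(1 - n)*factorial(n + 2) − (-6) = 6 - 2*factorial(n + 2)/2**n.

S(n) = 6 - 2 \cdot 2^{- n} \left(n + 2\right)!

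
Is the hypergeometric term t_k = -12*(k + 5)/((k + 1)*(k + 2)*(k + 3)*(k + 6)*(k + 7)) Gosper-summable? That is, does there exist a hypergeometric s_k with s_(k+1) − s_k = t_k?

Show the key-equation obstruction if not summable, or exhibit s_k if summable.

r(k) = (k + 1)*(k + 6)**2/((k + 4)*(k + 5)*(k + 8)) after simplifying.
Gosper form: A/B · C(k+1)/C(k) with A=k + 1, B=k + 8, C=k**3 + 14*k**2 + 65*k + 100.
Solve (k + 1)·f(k+1) − (k + 7)·f(k) = k**3 + 14*k**2 + 65*k + 100.
From deg A=1, deg B=1, deg C=3: d=6.
A polynomial solution: f(k) = k*(k + 3)*(k + 4)**2*(k + 5)**2/36.
Then R = B(k−1)f/C = k*(k + 3)*(k + 4)*(k + 7)/36, so s_k = R(k)·t_k = k*(-k**2 - 9*k - 20)/(3*(k**3 + 9*k**2 + 20*k + 12)).
Verify: 12*(-k - 5)/(k**5 + 19*k**4 + 131*k**3 + 401*k**2 + 540*k + 252) matches t_k.

Yes. s_k = k*(-k**2 - 9*k - 20)/(3*(k**3 + 9*k**2 + 20*k + 12)).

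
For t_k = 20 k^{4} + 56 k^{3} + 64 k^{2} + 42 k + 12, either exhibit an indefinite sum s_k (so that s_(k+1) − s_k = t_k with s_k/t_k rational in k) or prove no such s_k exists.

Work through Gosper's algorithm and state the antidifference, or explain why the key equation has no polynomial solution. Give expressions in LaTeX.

s_k = k \left(4 k^{4} + 4 k^{3} + 3 k + 1\right)

Step 1: r(k) = (10*k**4 + 68*k**3 + 176*k**2 + 209*k + 97)/(10*k**4 + 28*k**3 + 32*k**2 + 21*k + 6).
Factor: A=1; B=1; C=k**4 + 14*k**3/5 + 16*k**2/5 + 21*k/10 + 3/5.
Key eq: (1)·f(k+1) = (1)·f(k) + (k**4 + 14*k**3/5 + 16*k**2/5 + 21*k/10 + 3/5).
From deg A=0, deg B=0, deg C=4: d=5.
A polynomial solution: f(k) = k*(4*k**4 + 4*k**3 + 3*k + 1)/20.
Certificate R = B(k−1)f/C = k*(4*k**4 + 4*k**3 + 3*k + 1)/(2*(10*k**4 + 28*k**3 + 32*k**2 + 21*k + 6)) gives s_k = k*(4*k**4 + 4*k**3 + 3*k + 1).
Δs = 20*k**4 + 56*k**3 + 64*k**2 + 42*k + 12, as required.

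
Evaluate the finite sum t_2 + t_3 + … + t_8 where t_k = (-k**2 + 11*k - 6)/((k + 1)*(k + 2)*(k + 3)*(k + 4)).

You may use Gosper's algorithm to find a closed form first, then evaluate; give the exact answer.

The ratio is -(k + 1)*(11*k - (k + 1)**2 + 5)/((k + 5)*(k**2 - 11*k + 6)).
Take A(k)=k + 1, B(k)=k + 5, C(k)=k**2 - 11*k + 6.
Need (k + 1)·f(k+1) − (k + 4)·f(k) = k**2 - 11*k + 6.
From deg A=1, deg B=1, deg C=2: d=3.
Solving with deg f ≤ 3: f(k) = k*(k**2 + 35)/6.
So s_k = (B(k−1)f/C)·t_k = (k*(k + 4)*(k**2 + 35)/(6*(k**2 - 11*k + 6)))·t_k = k*(-k**2 - 35)/(6*(k + 1)*(k + 2)*(k + 3)).
Check: Δs_k = (-k**2 + 11*k - 6)/(k**4 + 10*k**3 + 35*k**2 + 50*k + 24). ✓
Telescoping: Σ = s_(9) − s_(2) = -29/220 − (-13/60) = 14/165.

Σ = 14/165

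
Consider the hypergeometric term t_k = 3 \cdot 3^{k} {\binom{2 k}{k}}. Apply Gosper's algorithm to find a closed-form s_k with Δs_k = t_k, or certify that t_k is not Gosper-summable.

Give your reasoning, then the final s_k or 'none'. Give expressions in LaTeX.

The ratio is 6*(2*k + 1)/(k + 1).
Take A(k)=12*k + 6, B(k)=k + 1, C(k)=1.
f must satisfy (12*k + 6)·f(k+1) − (k)·f(k) = 1.
Bound: deg f ≤ -1.
deg f ≤ -1 is impossible — no certificate.

none — t_k is not Gosper-summable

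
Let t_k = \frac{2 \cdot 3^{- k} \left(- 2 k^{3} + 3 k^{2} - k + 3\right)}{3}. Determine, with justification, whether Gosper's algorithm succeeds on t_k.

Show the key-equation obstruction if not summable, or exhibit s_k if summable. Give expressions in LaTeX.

r(k) = (2*k**3 + 3*k**2 + k - 3)/(3*(2*k**3 - 3*k**2 + k - 3)) after simplifying.
Normal form (A,B,C) = (1/3, 1, k**3 - 3*k**2/2 + k/2 - 3/2).
Key eq: (1/3)·f(k+1) = (1)·f(k) + (k**3 - 3*k**2/2 + k/2 - 3/2).
Bound: deg f ≤ 3.
Coefficient equations give f(k) = -3*k*(k**2 + 2)/2.
So s_k = (B(k−1)f/C)·t_k = (-3*k*(k**2 + 2)/(2*k**3 - 3*k**2 + k - 3))·t_k = 2*k*(k**2 + 2)/3**k.
s_(k+1) − s_k = 2*(-2*k**3 + 3*k**2 - k + 3)/(3*3**k) = t_k.

Yes. s_k = 2 \cdot 3^{- k} k \left(k^{2} + 2\right).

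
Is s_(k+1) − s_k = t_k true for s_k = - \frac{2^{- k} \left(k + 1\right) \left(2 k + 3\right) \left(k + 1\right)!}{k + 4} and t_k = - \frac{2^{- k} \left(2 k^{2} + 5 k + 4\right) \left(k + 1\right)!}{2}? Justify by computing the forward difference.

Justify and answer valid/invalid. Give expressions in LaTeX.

s_(k+1) = -(k + 2)*(2*k + 5)*factorial(k + 2)/(2*2**k*(k + 5))
s_(k+1) − s_k = -(2*k**4 + 17*k**3 + 50*k**2 + 76*k + 50)*factorial(k + 1)/(2*2**k*(k + 4)*(k + 5))
(s_(k+1) − s_k) − t_k = 3*(2*k**3 + 13*k**2 + 20*k + 10)*factorial(k + 1)/(2*2**k*(k + 4)*(k + 5))

Invalid: residual \frac{3 \cdot 2^{- k} \left(2 k^{3} + 13 k^{2} + 20 k + 10\right) \left(k + 1\right)!}{2 \left(k + 4\right) \left(k + 5\right)} ≠ 0.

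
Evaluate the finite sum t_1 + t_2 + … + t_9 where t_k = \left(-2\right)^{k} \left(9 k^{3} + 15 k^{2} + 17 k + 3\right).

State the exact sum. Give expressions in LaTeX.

The ratio is 2*(-9*k**3 - 42*k**2 - 74*k - 44)/(9*k**3 + 15*k**2 + 17*k + 3).
Factor: A=-2; B=1; C=k**3 + 5*k**2/3 + 17*k/9 + 1/3.
Key eq: (-2)·f(k+1) = (1)·f(k) + (k**3 + 5*k**2/3 + 17*k/9 + 1/3).
d = 3 from the (0,0,3) case.
Match coefficients ⇒ f(k) = -(3*k**3 - k**2 + k - 1)/9.
Certificate R = B(k−1)f/C = -(3*k**3 - k**2 + k - 1)/(9*k**3 + 15*k**2 + 17*k + 3) gives s_k = (-2)**k*(-3*k**3 + k**2 - k + 1).
Δs = (-2)**k*(9*k**3 + 15*k**2 + 17*k + 3), as required.
Sum = s_(10) − s_(1); s_(10) = -2978816, s_(1) = 4 ⇒ -2978820.

Σ = -2978820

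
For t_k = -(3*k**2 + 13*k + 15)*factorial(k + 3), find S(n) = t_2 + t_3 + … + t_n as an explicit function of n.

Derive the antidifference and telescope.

t_(k+1)/t_k = (k + 4)*(13*k + 3*(k + 1)**2 + 28)/(3*k**2 + 13*k + 15).
So A=k + 4 and B=1, with C=k**2 + 13*k/3 + 5.
f must satisfy (k + 4)·f(k+1) − (1)·f(k) = k**2 + 13*k/3 + 5.
deg f ≤ 1 (via 1,0,2).
Solve for f: f(k) = (3*k + 1)/3 (degree 1 ≤ 1).
Certificate R = B(k−1)f/C = (3*k + 1)/(3*k**2 + 13*k + 15) gives s_k = -(3*k + 1)*factorial(k + 3).
Verify: -(3*k**2 + 13*k + 15)*factorial(k + 3) matches t_k.
Telescope: S(n) = s_(n+1) − s_(2) = -(3*n + 4)*factorial(n + 4) − (-840) = -3*n*factorial(n + 4) - 4*factorial(n + 4) + 840.

S(n) = -3*n*factorial(n + 4) - 4*factorial(n + 4) + 840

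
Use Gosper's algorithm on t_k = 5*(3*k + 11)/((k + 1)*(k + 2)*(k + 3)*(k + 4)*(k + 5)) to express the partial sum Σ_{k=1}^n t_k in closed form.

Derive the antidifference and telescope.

t_(k+1)/t_k = (k + 1)*(3*k + 14)/((k + 6)*(3*k + 11)).
A = k + 1, B = k + 6, C = k + 11/3.
Set up (k + 1)·f(k+1) − (k + 5)·f(k) − (k + 11/3) = 0.
Bound: deg f ≤ 4.
Match coefficients ⇒ f(k) = k*(k + 3)*(k**2 + 7*k + 14)/24.
R(k) = B(k−1)·f(k)/C(k) = k*(k + 3)*(k + 5)*(k**2 + 7*k + 14)/(8*(3*k + 11)); s_k = R·t_k = 5*k*(k**2 + 7*k + 14)/(8*(k**3 + 7*k**2 + 14*k + 8)).
Δs = 5*(3*k + 11)/(k**5 + 15*k**4 + 85*k**3 + 225*k**2 + 274*k + 120), as required.
s_(n+1) = 5*(n**3 + 10*n**2 + 31*n + 22)/(8*(n**3 + 10*n**2 + 31*n + 30)) and s_(1) = 11/24, so S(n) = n*(n**2 + 10*n + 31)/(6*(n**3 + 10*n**2 + 31*n + 30)).

S(n) = n*(n**2 + 10*n + 31)/(6*(n**3 + 10*n**2 + 31*n + 30))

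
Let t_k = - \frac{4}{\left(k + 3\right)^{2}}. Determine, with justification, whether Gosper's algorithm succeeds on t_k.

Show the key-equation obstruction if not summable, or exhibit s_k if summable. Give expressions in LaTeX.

No; the coefficient equations for f are inconsistent.

Ratio r(k) = (k + 3)**2/(k + 4)**2.
A = k**2 + 6*k + 9, B = k**2 + 8*k + 16, C = 1.
Set up (k**2 + 6*k + 9)·f(k+1) − (k**2 + 6*k + 9)·f(k) − (1) = 0.
Bound: deg f ≤ 0.
Put f(k) = c0: A·f(k+1) − B(k−1)·f(k) − C = -1; need -1 = 0 — inconsistent ⇒ no f, not summable.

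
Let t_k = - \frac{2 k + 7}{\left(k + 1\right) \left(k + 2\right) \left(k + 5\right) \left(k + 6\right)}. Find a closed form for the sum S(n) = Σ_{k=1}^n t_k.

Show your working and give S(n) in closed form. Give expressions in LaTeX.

Compute t_(k+1)/t_k: get (k + 1)*(k + 5)*(2*k + 9)/((k + 3)*(k + 7)*(2*k + 7)).
Normal form (A,B,C) = (k + 1, k + 7, k**3 + 21*k**2/2 + 73*k/2 + 42).
f must satisfy (k + 1)·f(k+1) − (k + 6)·f(k) = k**3 + 21*k**2/2 + 73*k/2 + 42.
Bound: deg f ≤ 5.
A polynomial solution: f(k) = k*(k + 2)*(k + 3)*(k + 4)*(k + 6)/10.
Certificate R = B(k−1)f/C = k*(k + 2)*(k + 6)**2/(5*(2*k + 7)) gives s_k = k*(-k - 6)/(5*(k**2 + 6*k + 5)).
Δs = (-2*k - 7)/(k**4 + 14*k**3 + 65*k**2 + 112*k + 60), as required.
Telescope: S(n) = s_(n+1) − s_(1) = (-n**2 - 8*n - 7)/(5*(n**2 + 8*n + 12)) − (-7/60) = n*(-n - 8)/(12*(n**2 + 8*n + 12)).

S(n) = \frac{n \left(- n - 8\right)}{12 \left(n^{2} + 8 n + 12\right)}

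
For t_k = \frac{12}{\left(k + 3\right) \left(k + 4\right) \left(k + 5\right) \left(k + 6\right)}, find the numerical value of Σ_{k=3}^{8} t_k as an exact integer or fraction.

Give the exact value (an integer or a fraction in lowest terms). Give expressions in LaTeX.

Σ = 11/1092

t_(k+1)/t_k = (k + 3)/(k + 7).
Normal form (A,B,C) = (k + 3, k + 7, 1).
Need (k + 3)·f(k+1) − (k + 6)·f(k) = 1.
From deg A=1, deg B=1, deg C=0: d=3.
Solving with deg f ≤ 3: f(k) = k*(k**2 + 12*k + 47)/180.
R(k) = B(k−1)·f(k)/C(k) = k*(k + 6)*(k**2 + 12*k + 47)/180; s_k = R·t_k = k*(k**2 + 12*k + 47)/(15*(k + 3)*(k + 4)*(k + 5)).
Verify: 12/(k**4 + 18*k**3 + 119*k**2 + 342*k + 360) matches t_k.
Σ_(k=3)^(8) t_k = s_(9) − s_(3) = 59/910 − (23/420) = 11/1092.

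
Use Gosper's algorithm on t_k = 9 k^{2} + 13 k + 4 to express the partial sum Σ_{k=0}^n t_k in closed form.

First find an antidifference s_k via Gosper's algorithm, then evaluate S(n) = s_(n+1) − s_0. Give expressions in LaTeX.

Step 1: r(k) = (9*k**2 + 31*k + 26)/(9*k**2 + 13*k + 4).
Factor: A=1; B=1; C=k**2 + 13*k/9 + 4/9.
Solve (1)·f(k+1) − (1)·f(k) = k**2 + 13*k/9 + 4/9.
From deg A=0, deg B=0, deg C=2: d=3.
Coefficient equations give f(k) = k*(k + 1)*(3*k - 1)/9.
Then R = B(k−1)f/C = k*(3*k - 1)/(9*k + 4), so s_k = R(k)·t_k = k*(3*k**2 + 2*k - 1).
Δs = 9*k**2 + 13*k + 4, as required.
s_(n+1) = 3*n**3 + 11*n**2 + 12*n + 4 and s_(0) = 0, so S(n) = 3*n**3 + 11*n**2 + 12*n + 4.

S(n) = 3 n^{3} + 11 n^{2} + 12 n + 4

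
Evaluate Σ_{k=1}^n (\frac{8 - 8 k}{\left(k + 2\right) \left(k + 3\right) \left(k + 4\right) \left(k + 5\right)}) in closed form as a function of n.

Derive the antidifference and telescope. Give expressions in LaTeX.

The ratio is k*(k + 2)/((k - 1)*(k + 6)).
So A=k + 2 and B=k + 6, with C=k - 1.
Set up (k + 2)·f(k+1) − (k + 5)·f(k) − (k - 1) = 0.
Degrees (1,1,1) ⇒ d ≤ 3.
Solve for f: f(k) = -k/2 (degree 1 ≤ 3).
Get s_k = R·t_k = 4*k/((k + 2)*(k + 3)*(k + 4)) with R(k) = B(k−1)f(k)/C(k) = -k*(k + 5)/(2*(k - 1)).
s_(k+1) − s_k = 8*(1 - k)/(k**4 + 14*k**3 + 71*k**2 + 154*k + 120) = t_k.
Telescope: S(n) = s_(n+1) − s_(1) = 4*(n + 1)/(n**3 + 12*n**2 + 47*n + 60) − (1/15) = n*(-n**2 - 12*n + 13)/(15*(n**3 + 12*n**2 + 47*n + 60)).

S(n) = \frac{n \left(- n^{2} - 12 n + 13\right)}{15 \left(n^{3} + 12 n^{2} + 47 n + 60\right)}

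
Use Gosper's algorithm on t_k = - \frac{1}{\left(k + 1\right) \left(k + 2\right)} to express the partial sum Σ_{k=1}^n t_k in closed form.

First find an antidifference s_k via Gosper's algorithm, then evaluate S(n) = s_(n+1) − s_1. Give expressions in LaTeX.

S(n) = - \frac{n}{2 n + 4}

Step 1: r(k) = (k + 1)/(k + 3).
So A=k + 1 and B=k + 3, with C=1.
Set up (k + 1)·f(k+1) − (k + 2)·f(k) − (1) = 0.
Bound: deg f ≤ 1.
Coefficient equations give f(k) = k.
R(k) = B(k−1)·f(k)/C(k) = k*(k + 2); s_k = R·t_k = -k/(k + 1).
Δs = -1/(k**2 + 3*k + 2), as required.
Telescope: S(n) = s_(n+1) − s_(1) = (-n - 1)/(n + 2) − (-1/2) = -n/(2*n + 4).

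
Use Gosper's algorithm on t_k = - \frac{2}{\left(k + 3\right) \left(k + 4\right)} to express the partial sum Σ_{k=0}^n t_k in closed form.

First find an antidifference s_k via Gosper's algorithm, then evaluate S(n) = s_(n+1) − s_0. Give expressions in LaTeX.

t_(k+1)/t_k = (k + 3)/(k + 5).
So A=k + 3 and B=k + 5, with C=1.
Key eq: (k + 3)·f(k+1) = (k + 4)·f(k) + (1).
d = 1 from the (1,1,0) case.
Coefficient equations give f(k) = k/3.
Then R = B(k−1)f/C = k*(k + 4)/3, so s_k = R(k)·t_k = -2*k/(3*k + 9).
Verify: -2/(k**2 + 7*k + 12) matches t_k.
Evaluate: s_(n+1) = 2*(-n - 1)/(3*(n + 4)); subtract s_(0) = 0 ⇒ S(n) = 2*(-n - 1)/(3*(n + 4)).

S(n) = \frac{2 \left(- n - 1\right)}{3 \left(n + 4\right)}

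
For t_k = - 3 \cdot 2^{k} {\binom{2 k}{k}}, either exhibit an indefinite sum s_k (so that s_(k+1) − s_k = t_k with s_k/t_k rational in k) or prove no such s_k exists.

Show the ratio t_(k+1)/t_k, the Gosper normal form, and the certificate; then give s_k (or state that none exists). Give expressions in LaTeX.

none (Gosper's algorithm certifies no s_k)

Compute t_(k+1)/t_k: get 4*(2*k + 1)/(k + 1).
A = 8*k + 4, B = k + 1, C = 1.
Set up (8*k + 4)·f(k+1) − (k)·f(k) − (1) = 0.
From deg A=1, deg B=1, deg C=0: d=-1.
Negative degree bound (-1): no f exists, t_k not Gosper-summable.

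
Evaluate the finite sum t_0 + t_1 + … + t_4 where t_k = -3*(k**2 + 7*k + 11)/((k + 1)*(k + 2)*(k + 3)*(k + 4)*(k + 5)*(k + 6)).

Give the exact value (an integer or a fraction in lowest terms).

Σ = -31/480

r(k) = (k + 1)*(7*k + (k + 1)**2 + 18)/((k + 7)*(k**2 + 7*k + 11)) after simplifying.
Take A(k)=k + 1, B(k)=k + 7, C(k)=k**2 + 7*k + 11.
Solve (k + 1)·f(k+1) − (k + 6)·f(k) = k**2 + 7*k + 11.
Bound: deg f ≤ 5.
Solving with deg f ≤ 5: f(k) = k*(k + 2)*(k + 4)*(k**2 + 9*k + 23)/45.
So s_k = (B(k−1)f/C)·t_k = (k*(k + 2)*(k + 4)*(k + 6)*(k**2 + 9*k + 23)/(45*(k**2 + 7*k + 11)))·t_k = k*(-k**2 - 9*k - 23)/(15*(k**3 + 9*k**2 + 23*k + 15)).
Check: Δs_k = 3*(-k**2 - 7*k - 11)/(k**6 + 21*k**5 + 175*k**4 + 735*k**3 + 1624*k**2 + 1764*k + 720). ✓
Evaluate s at k=5 and k=0: -31/480 and 0; difference -31/480.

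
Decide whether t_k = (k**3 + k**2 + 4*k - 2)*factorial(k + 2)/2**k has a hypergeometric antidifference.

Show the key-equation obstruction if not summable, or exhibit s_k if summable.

Yes. s_k = 2**(1 - k)*(k - 1)**2*factorial(k + 2).

Step 1: r(k) = (k + 3)*(4*k + (k + 1)**3 + (k + 1)**2 + 2)/(2*(k**3 + k**2 + 4*k - 2)).
So A=k/2 + 3/2 and B=1, with C=k**3 + k**2 + 4*k - 2.
Solve (k/2 + 3/2)·f(k+1) − (1)·f(k) = k**3 + k**2 + 4*k - 2.
Bound: deg f ≤ 2.
A polynomial solution: f(k) = 2*(k - 1)**2.
So s_k = (B(k−1)f/C)·t_k = (2*(k - 1)**2/(k**3 + k**2 + 4*k - 2))·t_k = 2**(1 - k)*(k - 1)**2*factorial(k + 2).
s_(k+1) − s_k = (k**3 + k**2 + 4*k - 2)*factorial(k + 2)/2**k = t_k.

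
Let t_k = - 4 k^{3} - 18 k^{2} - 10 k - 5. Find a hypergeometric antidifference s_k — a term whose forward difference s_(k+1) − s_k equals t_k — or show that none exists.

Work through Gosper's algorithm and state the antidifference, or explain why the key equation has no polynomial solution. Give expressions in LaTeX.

The ratio is (4*k**3 + 30*k**2 + 58*k + 37)/(4*k**3 + 18*k**2 + 10*k + 5).
Take A(k)=1, B(k)=1, C(k)=k**3 + 9*k**2/2 + 5*k/2 + 5/4.
Need (1)·f(k+1) − (1)·f(k) = k**3 + 9*k**2/2 + 5*k/2 + 5/4.
Degrees (0,0,3) ⇒ d ≤ 4.
Solving with deg f ≤ 4: f(k) = k*(k**3 + 4*k**2 - 3*k + 3)/4.
Then R = B(k−1)f/C = k*(k**3 + 4*k**2 - 3*k + 3)/(4*k**3 + 18*k**2 + 10*k + 5), so s_k = R(k)·t_k = k*(-k**3 - 4*k**2 + 3*k - 3).
s_(k+1) − s_k = -4*k**3 - 18*k**2 - 10*k - 5 = t_k.

s_k = k \left(- k^{3} - 4 k^{2} + 3 k - 3\right)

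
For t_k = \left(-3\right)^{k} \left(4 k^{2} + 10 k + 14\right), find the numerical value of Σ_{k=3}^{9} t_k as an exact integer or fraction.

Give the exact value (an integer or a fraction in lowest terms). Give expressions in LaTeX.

Σ = -6613866

t_(k+1)/t_k = 3*(-2*k**2 - 9*k - 14)/(2*k**2 + 5*k + 7).
Normal form (A,B,C) = (-3, 1, k**2 + 5*k/2 + 7/2).
Set up (-3)·f(k+1) − (1)·f(k) − (k**2 + 5*k/2 + 7/2) = 0.
Degrees (0,0,2) ⇒ d ≤ 2.
A polynomial solution: f(k) = -(k**2 + k + 2)/4.
Then R = B(k−1)f/C = -(k**2 + k + 2)/(2*(2*k**2 + 5*k + 7)), so s_k = R(k)·t_k = (-3)**k*(-k**2 - k - 2).
Check: Δs_k = (-3)**k*(4*k**2 + 10*k + 14). ✓
Telescoping: Σ = s_(10) − s_(3) = -6613488 − (378) = -6613866.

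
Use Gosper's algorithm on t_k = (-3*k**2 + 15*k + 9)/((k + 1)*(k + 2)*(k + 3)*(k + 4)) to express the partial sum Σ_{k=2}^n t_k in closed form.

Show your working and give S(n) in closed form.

Ratio r(k) = (k**3 - 2*k**2 - 10*k - 7)/(k**3 - 28*k - 15).
Factor: A=k + 1; B=k + 5; C=k**2 - 5*k - 3.
Key eq: (k + 1)·f(k+1) = (k + 4)·f(k) + (k**2 - 5*k - 3).
d = 3 from the (1,1,2) case.
Solving with deg f ≤ 3: f(k) = -k*(k**2 + 12*k + 5)/6.
R(k) = B(k−1)·f(k)/C(k) = -k*(k + 4)*(k**2 + 12*k + 5)/(6*(k**2 - 5*k - 3)); s_k = R·t_k = k*(k**2 + 12*k + 5)/(2*(k + 1)*(k + 2)*(k + 3)).
s_(k+1) − s_k = 3*(-k**2 + 5*k + 3)/(k**4 + 10*k**3 + 35*k**2 + 50*k + 24) = t_k.
Evaluate: s_(n+1) = (n**3 + 15*n**2 + 32*n + 18)/(2*(n**3 + 9*n**2 + 26*n + 24)); subtract s_(2) = 11/20 ⇒ S(n) = (-n**3 + 51*n**2 + 34*n - 84)/(20*(n**3 + 9*n**2 + 26*n + 24)).

S(n) = (-n**3 + 51*n**2 + 34*n - 84)/(20*(n**3 + 9*n**2 + 26*n + 24))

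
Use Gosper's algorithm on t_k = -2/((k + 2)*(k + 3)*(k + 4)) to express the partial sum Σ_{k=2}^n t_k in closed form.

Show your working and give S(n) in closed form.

S(n) = (-n**2 - 7*n + 8)/(20*(n**2 + 7*n + 12))

t_(k+1)/t_k = (k + 2)/(k + 5).
Gosper form: A/B · C(k+1)/C(k) with A=k + 2, B=k + 5, C=1.
Key eq: (k + 2)·f(k+1) = (k + 4)·f(k) + (1).
Bound: deg f ≤ 2.
Coefficient equations give f(k) = k*(k + 5)/12.
Certificate R = B(k−1)f/C = k*(k + 4)*(k + 5)/12 gives s_k = k*(-k - 5)/(6*(k + 2)*(k + 3)).
s_(k+1) − s_k = -2/(k**3 + 9*k**2 + 26*k + 24) = t_k.
s_(n+1) = (-n**2 - 7*n - 6)/(6*(n**2 + 7*n + 12)) and s_(2) = -7/60, so S(n) = (-n**2 - 7*n + 8)/(20*(n**2 + 7*n + 12)).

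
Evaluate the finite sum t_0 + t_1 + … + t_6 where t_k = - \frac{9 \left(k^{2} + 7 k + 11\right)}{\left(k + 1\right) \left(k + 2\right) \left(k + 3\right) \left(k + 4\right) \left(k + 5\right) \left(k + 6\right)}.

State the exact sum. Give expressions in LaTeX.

t_(k+1)/t_k = (k + 1)*(7*k + (k + 1)**2 + 18)/((k + 7)*(k**2 + 7*k + 11)).
Take A(k)=k + 1, B(k)=k + 7, C(k)=k**2 + 7*k + 11.
Solve (k + 1)·f(k+1) − (k + 6)·f(k) = k**2 + 7*k + 11.
Degrees (1,1,2) ⇒ d ≤ 5.
A polynomial solution: f(k) = k*(k + 2)*(k + 4)*(k**2 + 9*k + 23)/45.
Then R = B(k−1)f/C = k*(k + 2)*(k + 4)*(k + 6)*(k**2 + 9*k + 23)/(45*(k**2 + 7*k + 11)), so s_k = R(k)·t_k = k*(-k**2 - 9*k - 23)/(5*(k**3 + 9*k**2 + 23*k + 15)).
s_(k+1) − s_k = 9*(-k**2 - 7*k - 11)/(k**6 + 21*k**5 + 175*k**4 + 735*k**3 + 1624*k**2 + 1764*k + 720) = t_k.
Σ_(k=0)^(6) t_k = s_(7) − s_(0) = -63/320 − (0) = -63/320.

Σ = -63/320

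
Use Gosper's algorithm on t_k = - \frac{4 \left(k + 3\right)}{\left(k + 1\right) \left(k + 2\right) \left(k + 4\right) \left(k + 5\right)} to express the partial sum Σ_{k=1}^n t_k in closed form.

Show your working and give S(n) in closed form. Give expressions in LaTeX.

Ratio r(k) = (k + 1)*(k + 4)**2/((k + 3)**2*(k + 6)).
Take A(k)=k + 1, B(k)=k + 6, C(k)=k**2 + 6*k + 9.
f must satisfy (k + 1)·f(k+1) − (k + 5)·f(k) = k**2 + 6*k + 9.
From deg A=1, deg B=1, deg C=2: d=4.
Solve for f: f(k) = k*(k + 2)*(k + 3)*(k + 5)/8 (degree 4 ≤ 4).
Certificate R = B(k−1)f/C = k*(k + 2)*(k + 5)**2/(8*(k + 3)) gives s_k = k*(-k - 5)/(2*(k**2 + 5*k + 4)).
Check: Δs_k = 4*(-k - 3)/(k**4 + 12*k**3 + 49*k**2 + 78*k + 40). ✓
Evaluate: s_(n+1) = (-n**2 - 7*n - 6)/(2*(n**2 + 7*n + 10)); subtract s_(1) = -3/10 ⇒ S(n) = n*(-n - 7)/(5*(n**2 + 7*n + 10)).

S(n) = \frac{n \left(- n - 7\right)}{5 \left(n^{2} + 7 n + 10\right)}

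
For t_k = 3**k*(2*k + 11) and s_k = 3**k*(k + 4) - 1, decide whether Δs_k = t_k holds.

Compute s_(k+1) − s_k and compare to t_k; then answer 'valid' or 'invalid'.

s_(k+1) = 3**(k + 1)*(k + 5) - 1
s_(k+1) − s_k = 3**k*(2*k + 11)
(s_(k+1) − s_k) − t_k = 0

valid (s_(k+1) − s_k reduces to t_k)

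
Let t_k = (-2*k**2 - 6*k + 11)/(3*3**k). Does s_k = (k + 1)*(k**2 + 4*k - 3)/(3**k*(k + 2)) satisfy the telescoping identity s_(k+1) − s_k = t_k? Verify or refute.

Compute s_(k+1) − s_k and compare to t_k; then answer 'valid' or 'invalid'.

Invalid: residual (2*k**3 + 13*k**2 + 13*k - 31)/(3*3**k*(k**2 + 5*k + 6)) ≠ 0.

s_(k+1) = (k + 2)*(4*k + (k + 1)**2 + 1)/(3*3**k*(k + 3))
s_(k+1) − s_k = (-2*k**4 - 14*k**3 - 18*k**2 + 32*k + 35)/(3*3**k*(k**2 + 5*k + 6))
(s_(k+1) − s_k) − t_k = (2*k**3 + 13*k**2 + 13*k - 31)/(3*3**k*(k**2 + 5*k + 6))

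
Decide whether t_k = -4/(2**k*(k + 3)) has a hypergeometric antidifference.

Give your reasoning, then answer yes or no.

Compute t_(k+1)/t_k: get (k + 3)/(2*(k + 4)).
Normal form (A,B,C) = (k/2 + 3/2, k + 4, 1).
f must satisfy (k/2 + 3/2)·f(k+1) − (k + 3)·f(k) = 1.
deg f ≤ -1 (via 1,1,0).
Negative degree bound (-1): no f exists, t_k not Gosper-summable.

No. Not Gosper-summable.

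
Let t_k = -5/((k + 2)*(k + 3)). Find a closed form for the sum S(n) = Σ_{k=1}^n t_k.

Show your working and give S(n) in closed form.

Compute t_(k+1)/t_k: get (k + 2)/(k + 4).
Normal form (A,B,C) = (k + 2, k + 4, 1).
Set up (k + 2)·f(k+1) − (k + 3)·f(k) − (1) = 0.
d = 1 from the (1,1,0) case.
Coefficient equations give f(k) = k/2.
So s_k = (B(k−1)f/C)·t_k = (k*(k + 3)/2)·t_k = -5*k/(2*k + 4).
s_(k+1) − s_k = -5/(k**2 + 5*k + 6) = t_k.
Telescope: S(n) = s_(n+1) − s_(1) = 5*(-n - 1)/(2*(n + 3)) − (-5/6) = -5*n/(3*n + 9).

S(n) = -5*n/(3*n + 9)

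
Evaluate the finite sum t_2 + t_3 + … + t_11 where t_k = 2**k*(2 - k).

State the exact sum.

Σ = -32776

Compute t_(k+1)/t_k: get 2*(k - 1)/(k - 2).
Factor: A=2; B=1; C=k - 2.
f must satisfy (2)·f(k+1) − (1)·f(k) = k - 2.
From deg A=0, deg B=0, deg C=1: d=1.
Coefficient equations give f(k) = k - 4.
R(k) = B(k−1)·f(k)/C(k) = (k - 4)/(k - 2); s_k = R·t_k = 2**k*(4 - k).
Verify: 2**k*(2 - k) matches t_k.
Evaluate s at k=12 and k=2: -32768 and 8; difference -32776.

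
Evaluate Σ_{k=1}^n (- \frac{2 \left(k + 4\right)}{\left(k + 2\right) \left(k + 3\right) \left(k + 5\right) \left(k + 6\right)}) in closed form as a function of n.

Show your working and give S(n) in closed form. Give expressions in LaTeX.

S(n) = \frac{n \left(- n - 9\right)}{18 \left(n^{2} + 9 n + 18\right)}

Compute t_(k+1)/t_k: get (k + 2)*(k + 5)**2/((k + 4)**2*(k + 7)).
A = k + 2, B = k + 7, C = k**2 + 8*k + 16.
f must satisfy (k + 2)·f(k+1) − (k + 6)·f(k) = k**2 + 8*k + 16.
d = 4 from the (1,1,2) case.
Match coefficients ⇒ f(k) = k*(k + 3)*(k + 4)*(k + 7)/20.
So s_k = (B(k−1)f/C)·t_k = (k*(k + 3)*(k + 6)*(k + 7)/(20*(k + 4)))·t_k = k*(-k - 7)/(10*(k**2 + 7*k + 10)).
s_(k+1) − s_k = 2*(-k - 4)/(k**4 + 16*k**3 + 91*k**2 + 216*k + 180) = t_k.
Evaluate: s_(n+1) = (-n**2 - 9*n - 8)/(10*(n**2 + 9*n + 18)); subtract s_(1) = -2/45 ⇒ S(n) = n*(-n - 9)/(18*(n**2 + 9*n + 18)).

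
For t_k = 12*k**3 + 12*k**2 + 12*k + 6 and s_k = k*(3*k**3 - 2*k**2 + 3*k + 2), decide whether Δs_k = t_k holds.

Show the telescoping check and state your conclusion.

s_(k+1) = 3*k**4 + 10*k**3 + 15*k**2 + 14*k + 6
s_(k+1) − s_k = 12*k**3 + 12*k**2 + 12*k + 6
(s_(k+1) − s_k) − t_k = 0

valid; difference matches t_k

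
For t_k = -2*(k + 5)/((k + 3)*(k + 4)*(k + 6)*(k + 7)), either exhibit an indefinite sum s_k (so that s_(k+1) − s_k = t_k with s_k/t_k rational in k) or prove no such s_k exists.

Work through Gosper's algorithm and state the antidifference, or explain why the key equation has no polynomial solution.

s_k = k*(-k - 9)/(18*(k**2 + 9*k + 18))

r(k) = (k + 3)*(k + 6)**2/((k + 5)**2*(k + 8)) after simplifying.
A = k + 3, B = k + 8, C = k**2 + 10*k + 25.
Key eq: (k + 3)·f(k+1) = (k + 7)·f(k) + (k**2 + 10*k + 25).
deg f ≤ 4 (via 1,1,2).
Solve for f: f(k) = k*(k + 4)*(k + 5)*(k + 9)/36 (degree 4 ≤ 4).
So s_k = (B(k−1)f/C)·t_k = (k*(k + 4)*(k + 7)*(k + 9)/(36*(k + 5)))·t_k = k*(-k - 9)/(18*(k**2 + 9*k + 18)).
Verify: 2*(-k - 5)/(k**4 + 20*k**3 + 145*k**2 + 450*k + 504) matches t_k.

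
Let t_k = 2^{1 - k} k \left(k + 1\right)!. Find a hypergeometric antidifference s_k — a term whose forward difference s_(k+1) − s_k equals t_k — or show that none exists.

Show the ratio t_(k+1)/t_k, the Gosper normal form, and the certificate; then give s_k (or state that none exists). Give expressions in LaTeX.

r(k) = (k + 1)*(k + 2)/(2*k) after simplifying.
Take A(k)=k/2 + 1, B(k)=1, C(k)=k.
Solve (k/2 + 1)·f(k+1) − (1)·f(k) = k.
From deg A=1, deg B=0, deg C=1: d=0.
A polynomial solution: f(k) = 2.
R(k) = B(k−1)·f(k)/C(k) = 2/k; s_k = R·t_k = 2**(2 - k)*factorial(k + 1).
Δs = 2**(1 - k)*k*factorial(k + 1), as required.

s_k = 2^{2 - k} \left(k + 1\right)!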